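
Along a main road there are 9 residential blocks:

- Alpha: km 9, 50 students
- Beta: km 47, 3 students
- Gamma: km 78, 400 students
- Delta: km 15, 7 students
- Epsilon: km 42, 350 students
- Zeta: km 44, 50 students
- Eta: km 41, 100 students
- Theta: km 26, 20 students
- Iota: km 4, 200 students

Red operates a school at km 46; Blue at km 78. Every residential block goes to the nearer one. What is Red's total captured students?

The indifferent point is the midpoint (46+78)/2 = 62; residential blocks left of it (closer to Red at 46) go to Red, those right go to Blue.
  Iota at 4 (w=200) → Red
  Alpha at 9 (w=50) → Red
  Delta at 15 (w=7) → Red
  Theta at 26 (w=20) → Red
  Eta at 41 (w=100) → Red
  Epsilon at 42 (w=350) → Red
  Zeta at 44 (w=50) → Red
  Beta at 47 (w=3) → Red
  Gamma at 78 (w=400) → Blue
Red captures 780; Blue captures 400.

780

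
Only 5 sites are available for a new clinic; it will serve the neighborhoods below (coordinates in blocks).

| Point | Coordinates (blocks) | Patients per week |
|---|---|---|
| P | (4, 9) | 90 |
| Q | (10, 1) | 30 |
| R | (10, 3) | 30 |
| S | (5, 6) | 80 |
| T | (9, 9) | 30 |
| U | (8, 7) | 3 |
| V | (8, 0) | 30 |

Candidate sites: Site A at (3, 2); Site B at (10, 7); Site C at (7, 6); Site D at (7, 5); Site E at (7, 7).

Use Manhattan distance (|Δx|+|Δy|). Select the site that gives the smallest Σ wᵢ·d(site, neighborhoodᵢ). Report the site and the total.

Total weighted distance at each candidate:
  Site A (3, 2): total = 2310
  Site B (10, 7): total = 1866
  Site C (7, 6): total = 1486
  Site D (7, 5): total = 1599
  Site E (7, 7): total = 1533
Minimum is at Site C with total 1486 blocks.

Site C, total 1486 blocks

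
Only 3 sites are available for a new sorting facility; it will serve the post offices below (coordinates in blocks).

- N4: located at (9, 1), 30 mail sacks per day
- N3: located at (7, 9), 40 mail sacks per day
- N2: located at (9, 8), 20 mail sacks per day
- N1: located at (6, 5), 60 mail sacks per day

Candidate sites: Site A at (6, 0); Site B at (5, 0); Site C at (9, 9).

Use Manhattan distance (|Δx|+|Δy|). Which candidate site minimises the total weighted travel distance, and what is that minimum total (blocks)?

Total weighted distance at each candidate:
  Site A (6, 0): total = 1040
  Site B (5, 0): total = 1190
  Site C (9, 9): total = 760
Minimum is at Site C with total 760 blocks.

Site C, total 760 blocks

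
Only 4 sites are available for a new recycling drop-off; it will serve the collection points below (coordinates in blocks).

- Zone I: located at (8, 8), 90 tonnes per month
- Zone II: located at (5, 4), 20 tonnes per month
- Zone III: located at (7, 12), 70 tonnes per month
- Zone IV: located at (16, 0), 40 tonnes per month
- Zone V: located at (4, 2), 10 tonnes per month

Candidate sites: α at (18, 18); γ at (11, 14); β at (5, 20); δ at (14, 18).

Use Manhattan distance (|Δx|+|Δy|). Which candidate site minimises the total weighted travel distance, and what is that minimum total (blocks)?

Total weighted distance at each candidate:
  α (18, 18): total = 4630
  γ (11, 14): total = 2500
  β (5, 20): total = 3800
  δ (14, 18): total = 3870
Minimum is at γ with total 2500 blocks.

γ, total 2500 blocks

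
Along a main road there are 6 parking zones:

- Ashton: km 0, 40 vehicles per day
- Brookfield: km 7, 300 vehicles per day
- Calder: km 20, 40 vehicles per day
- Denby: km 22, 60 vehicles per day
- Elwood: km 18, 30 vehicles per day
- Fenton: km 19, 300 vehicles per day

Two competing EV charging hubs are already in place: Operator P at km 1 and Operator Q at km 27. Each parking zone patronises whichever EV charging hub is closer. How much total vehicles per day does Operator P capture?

The indifferent point is the midpoint (1+27)/2 = 14; parking zones left of it (closer to Operator P at 1) go to Operator P, those right go to Operator Q.
  Ashton at 0 (w=40) → Operator P
  Brookfield at 7 (w=300) → Operator P
  Elwood at 18 (w=30) → Operator Q
  Fenton at 19 (w=300) → Operator Q
  Calder at 20 (w=40) → Operator Q
  Denby at 22 (w=60) → Operator Q
Operator P captures 340; Operator Q captures 430.

340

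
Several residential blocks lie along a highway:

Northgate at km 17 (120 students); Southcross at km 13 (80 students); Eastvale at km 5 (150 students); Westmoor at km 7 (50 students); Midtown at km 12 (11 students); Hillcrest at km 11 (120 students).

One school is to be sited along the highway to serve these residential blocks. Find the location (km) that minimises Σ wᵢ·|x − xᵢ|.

x = 11

For a sum of weighted absolute distances on a line, the optimum is the weighted median (not the mean). Total weight W = 531; half-weight = 265.5.
Sort by position and accumulate weight:
  km 5 (Eastvale, w=150) → cum 150
  km 7 (Westmoor, w=50) → cum 200
  km 11 (Hillcrest, w=120) → cum 320  ≥ 265.5 → median here
  km 12 (Midtown, w=11) → cum 331
  km 13 (Southcross, w=80) → cum 411
  km 17 (Northgate, w=120) → cum 531
Optimal location: km 11.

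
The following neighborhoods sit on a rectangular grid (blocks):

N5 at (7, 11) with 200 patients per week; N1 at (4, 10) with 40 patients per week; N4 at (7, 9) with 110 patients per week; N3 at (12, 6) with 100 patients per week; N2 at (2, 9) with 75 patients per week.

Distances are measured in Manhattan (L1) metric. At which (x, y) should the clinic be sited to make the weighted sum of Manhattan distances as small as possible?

Manhattan distance separates: Σwᵢ(|x−xᵢ|+|y−yᵢ|) = Σwᵢ|x−xᵢ| + Σwᵢ|y−yᵢ|, so x and y are optimised independently as 1-D weighted medians.
Total weight W = 525; half = 262.5.
x-coordinate, sorted with cumulative weight:
  x=2 (N2, w=75) cum 75
  x=4 (N1, w=40) cum 115
  x=7 (N5, w=200) cum 315  ← median
  x=7 (N4, w=110) cum 425
  x=12 (N3, w=100) cum 525
⇒ x* = 7
y-coordinate, sorted with cumulative weight:
  y=6 (N3, w=100) cum 100
  y=9 (N4, w=110) cum 210
  y=9 (N2, w=75) cum 285  ← median
  y=10 (N1, w=40) cum 325
  y=11 (N5, w=200) cum 525
⇒ y* = 9

(7, 9)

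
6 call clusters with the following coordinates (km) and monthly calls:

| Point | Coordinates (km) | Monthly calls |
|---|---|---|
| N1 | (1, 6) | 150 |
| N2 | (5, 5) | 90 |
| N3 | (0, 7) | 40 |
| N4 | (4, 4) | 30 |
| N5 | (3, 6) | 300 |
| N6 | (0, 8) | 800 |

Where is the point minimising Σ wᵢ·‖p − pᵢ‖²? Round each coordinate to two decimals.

(1.15, 7.06)

The minimiser of Σwᵢ‖p−pᵢ‖² is the weighted centroid p* = (Σwᵢpᵢ)/(Σwᵢ).
Σwᵢ = 1410.
Σwᵢxᵢ = 150·1 + 90·5 + 40·0 + 30·4 + 300·3 + 800·0 = 1620.
Σwᵢyᵢ = 150·6 + 90·5 + 40·7 + 30·4 + 300·6 + 800·8 = 9950.
x* = 1620/1410 = 1.15, y* = 9950/1410 = 7.06.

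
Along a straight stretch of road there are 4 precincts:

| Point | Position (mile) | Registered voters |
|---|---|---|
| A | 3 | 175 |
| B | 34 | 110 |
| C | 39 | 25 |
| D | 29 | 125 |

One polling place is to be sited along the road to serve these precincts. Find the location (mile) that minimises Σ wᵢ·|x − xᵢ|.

x = 29

For a sum of weighted absolute distances on a line, the optimum is the weighted median (not the mean). Total weight W = 435; half-weight = 217.5.
Sort by position and accumulate weight:
  mile 3 (A, w=175) → cum 175
  mile 29 (D, w=125) → cum 300  ≥ 217.5 → median here
  mile 34 (B, w=110) → cum 410
  mile 39 (C, w=25) → cum 435
Optimal location: mile 29.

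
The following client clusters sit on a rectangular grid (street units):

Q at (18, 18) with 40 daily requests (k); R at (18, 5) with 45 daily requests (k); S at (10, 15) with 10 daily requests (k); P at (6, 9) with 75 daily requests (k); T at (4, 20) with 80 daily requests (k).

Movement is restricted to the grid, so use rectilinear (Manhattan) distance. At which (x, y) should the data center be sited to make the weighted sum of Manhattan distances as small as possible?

Manhattan distance separates: Σwᵢ(|x−xᵢ|+|y−yᵢ|) = Σwᵢ|x−xᵢ| + Σwᵢ|y−yᵢ|, so x and y are optimised independently as 1-D weighted medians.
Total weight W = 250; half = 125.
x-coordinate, sorted with cumulative weight:
  x=4 (T, w=80) cum 80
  x=6 (P, w=75) cum 155  ← median
  x=10 (S, w=10) cum 165
  x=18 (Q, w=40) cum 205
  x=18 (R, w=45) cum 250
⇒ x* = 6
y-coordinate, sorted with cumulative weight:
  y=5 (R, w=45) cum 45
  y=9 (P, w=75) cum 120
  y=15 (S, w=10) cum 130  ← median
  y=18 (Q, w=40) cum 170
  y=20 (T, w=80) cum 250
⇒ y* = 15

(6, 15)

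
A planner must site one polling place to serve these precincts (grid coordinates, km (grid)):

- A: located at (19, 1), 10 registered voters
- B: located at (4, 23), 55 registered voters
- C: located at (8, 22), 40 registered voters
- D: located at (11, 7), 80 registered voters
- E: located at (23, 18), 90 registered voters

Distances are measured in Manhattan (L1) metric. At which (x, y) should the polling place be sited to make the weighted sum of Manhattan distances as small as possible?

(11, 18)

Manhattan distance separates: Σwᵢ(|x−xᵢ|+|y−yᵢ|) = Σwᵢ|x−xᵢ| + Σwᵢ|y−yᵢ|, so x and y are optimised independently as 1-D weighted medians.
Total weight W = 275; half = 137.5.
x-coordinate, sorted with cumulative weight:
  x=4 (B, w=55) cum 55
  x=8 (C, w=40) cum 95
  x=11 (D, w=80) cum 175  ← median
  x=19 (A, w=10) cum 185
  x=23 (E, w=90) cum 275
⇒ x* = 11
y-coordinate, sorted with cumulative weight:
  y=1 (A, w=10) cum 10
  y=7 (D, w=80) cum 90
  y=18 (E, w=90) cum 180  ← median
  y=22 (C, w=40) cum 220
  y=23 (B, w=55) cum 275
⇒ y* = 18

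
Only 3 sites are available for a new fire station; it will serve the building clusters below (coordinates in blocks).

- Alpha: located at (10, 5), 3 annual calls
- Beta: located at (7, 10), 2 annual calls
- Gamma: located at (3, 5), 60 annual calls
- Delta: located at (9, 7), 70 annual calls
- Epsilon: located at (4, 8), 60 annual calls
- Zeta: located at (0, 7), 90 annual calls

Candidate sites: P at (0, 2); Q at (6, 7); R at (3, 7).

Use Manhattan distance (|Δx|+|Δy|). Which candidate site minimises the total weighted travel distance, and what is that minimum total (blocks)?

R, total 971 blocks

Total weighted distance at each candidate:
  P (0, 2): total = 2459
  Q (6, 7): total = 1256
  R (3, 7): total = 971
Minimum is at R with total 971 blocks.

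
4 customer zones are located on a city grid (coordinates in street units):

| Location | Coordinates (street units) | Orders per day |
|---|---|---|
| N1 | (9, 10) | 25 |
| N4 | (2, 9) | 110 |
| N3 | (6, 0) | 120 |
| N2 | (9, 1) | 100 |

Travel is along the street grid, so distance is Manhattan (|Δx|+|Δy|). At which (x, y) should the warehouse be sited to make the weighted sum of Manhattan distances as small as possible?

Manhattan distance separates: Σwᵢ(|x−xᵢ|+|y−yᵢ|) = Σwᵢ|x−xᵢ| + Σwᵢ|y−yᵢ|, so x and y are optimised independently as 1-D weighted medians.
Total weight W = 355; half = 177.5.
x-coordinate, sorted with cumulative weight:
  x=2 (N4, w=110) cum 110
  x=6 (N3, w=120) cum 230  ← median
  x=9 (N1, w=25) cum 255
  x=9 (N2, w=100) cum 355
⇒ x* = 6
y-coordinate, sorted with cumulative weight:
  y=0 (N3, w=120) cum 120
  y=1 (N2, w=100) cum 220  ← median
  y=9 (N4, w=110) cum 330
  y=10 (N1, w=25) cum 355
⇒ y* = 1

(6, 1)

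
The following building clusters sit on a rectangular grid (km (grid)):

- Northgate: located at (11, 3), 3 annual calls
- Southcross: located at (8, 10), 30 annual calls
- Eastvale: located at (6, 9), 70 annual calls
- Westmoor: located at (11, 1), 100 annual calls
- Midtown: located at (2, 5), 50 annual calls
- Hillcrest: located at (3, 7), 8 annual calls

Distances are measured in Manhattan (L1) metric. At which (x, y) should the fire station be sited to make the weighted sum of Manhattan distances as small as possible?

Manhattan distance separates: Σwᵢ(|x−xᵢ|+|y−yᵢ|) = Σwᵢ|x−xᵢ| + Σwᵢ|y−yᵢ|, so x and y are optimised independently as 1-D weighted medians.
Total weight W = 261; half = 130.5.
x-coordinate, sorted with cumulative weight:
  x=2 (Midtown, w=50) cum 50
  x=3 (Hillcrest, w=8) cum 58
  x=6 (Eastvale, w=70) cum 128
  x=8 (Southcross, w=30) cum 158  ← median
  x=11 (Northgate, w=3) cum 161
  x=11 (Westmoor, w=100) cum 261
⇒ x* = 8
y-coordinate, sorted with cumulative weight:
  y=1 (Westmoor, w=100) cum 100
  y=3 (Northgate, w=3) cum 103
  y=5 (Midtown, w=50) cum 153  ← median
  y=7 (Hillcrest, w=8) cum 161
  y=9 (Eastvale, w=70) cum 231
  y=10 (Southcross, w=30) cum 261
⇒ y* = 5

(8, 5)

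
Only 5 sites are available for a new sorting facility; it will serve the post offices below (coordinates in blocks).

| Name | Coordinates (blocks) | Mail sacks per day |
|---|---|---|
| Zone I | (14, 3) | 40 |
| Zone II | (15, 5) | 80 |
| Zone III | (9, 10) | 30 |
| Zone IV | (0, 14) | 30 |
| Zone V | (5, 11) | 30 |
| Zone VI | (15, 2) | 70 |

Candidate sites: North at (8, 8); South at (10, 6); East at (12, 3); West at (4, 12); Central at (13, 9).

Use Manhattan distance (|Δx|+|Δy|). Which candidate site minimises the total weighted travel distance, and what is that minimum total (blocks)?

Total weighted distance at each candidate:
  North (8, 8): total = 2840
  South (10, 6): total = 2380
  East (12, 3): total = 2200
  West (4, 12): total = 4120
  Central (13, 9): total = 2380
Minimum is at East with total 2200 blocks.

East, total 2200 blocks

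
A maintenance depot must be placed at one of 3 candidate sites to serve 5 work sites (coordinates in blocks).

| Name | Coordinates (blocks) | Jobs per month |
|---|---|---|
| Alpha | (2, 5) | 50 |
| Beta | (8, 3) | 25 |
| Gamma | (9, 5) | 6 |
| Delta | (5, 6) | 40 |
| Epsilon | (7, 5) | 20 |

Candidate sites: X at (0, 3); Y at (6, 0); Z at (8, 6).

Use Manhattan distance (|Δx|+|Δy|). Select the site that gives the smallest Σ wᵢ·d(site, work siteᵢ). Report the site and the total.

Z, total 597 blocks

Total weighted distance at each candidate:
  X (0, 3): total = 966
  Y (6, 0): total = 1023
  Z (8, 6): total = 597
Minimum is at Z with total 597 blocks.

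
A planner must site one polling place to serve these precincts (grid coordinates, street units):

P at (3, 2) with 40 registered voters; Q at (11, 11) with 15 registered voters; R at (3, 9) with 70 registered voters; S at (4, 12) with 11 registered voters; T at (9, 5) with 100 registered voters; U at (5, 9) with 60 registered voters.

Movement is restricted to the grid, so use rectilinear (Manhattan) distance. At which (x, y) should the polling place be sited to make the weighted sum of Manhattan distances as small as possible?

Manhattan distance separates: Σwᵢ(|x−xᵢ|+|y−yᵢ|) = Σwᵢ|x−xᵢ| + Σwᵢ|y−yᵢ|, so x and y are optimised independently as 1-D weighted medians.
Total weight W = 296; half = 148.
x-coordinate, sorted with cumulative weight:
  x=3 (P, w=40) cum 40
  x=3 (R, w=70) cum 110
  x=4 (S, w=11) cum 121
  x=5 (U, w=60) cum 181  ← median
  x=9 (T, w=100) cum 281
  x=11 (Q, w=15) cum 296
⇒ x* = 5
y-coordinate, sorted with cumulative weight:
  y=2 (P, w=40) cum 40
  y=5 (T, w=100) cum 140
  y=9 (R, w=70) cum 210  ← median
  y=9 (U, w=60) cum 270
  y=11 (Q, w=15) cum 285
  y=12 (S, w=11) cum 296
⇒ y* = 9

(5, 9)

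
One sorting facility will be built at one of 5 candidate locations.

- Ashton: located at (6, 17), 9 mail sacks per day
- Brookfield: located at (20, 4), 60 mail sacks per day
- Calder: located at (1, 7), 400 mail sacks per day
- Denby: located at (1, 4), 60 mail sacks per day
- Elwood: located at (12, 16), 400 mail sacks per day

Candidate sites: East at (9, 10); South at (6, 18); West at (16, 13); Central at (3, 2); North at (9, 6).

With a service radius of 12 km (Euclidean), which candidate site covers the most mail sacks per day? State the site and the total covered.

North, covering 929

Coverage radius r = 12 km; a point is covered iff (Δx)²+(Δy)² ≤ 12² = 144.
  East (9, 10): covers {Ashton, Calder, Denby, Elwood} → 869
  South (6, 18): covers {Ashton, Elwood} → 409
  West (16, 13): covers {Ashton, Brookfield, Elwood} → 469
  Central (3, 2): covers {Calder, Denby} → 460
  North (9, 6): covers {Ashton, Brookfield, Calder, Denby, Elwood} → 929
Maximum coverage at North: 929 mail sacks per day.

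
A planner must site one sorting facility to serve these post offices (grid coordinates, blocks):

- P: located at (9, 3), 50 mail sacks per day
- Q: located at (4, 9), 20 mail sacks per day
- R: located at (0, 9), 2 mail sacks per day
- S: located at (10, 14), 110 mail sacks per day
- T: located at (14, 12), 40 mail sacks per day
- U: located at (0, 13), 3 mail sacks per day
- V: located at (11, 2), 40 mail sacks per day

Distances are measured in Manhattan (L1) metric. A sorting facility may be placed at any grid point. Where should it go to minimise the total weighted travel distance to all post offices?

Manhattan distance separates: Σwᵢ(|x−xᵢ|+|y−yᵢ|) = Σwᵢ|x−xᵢ| + Σwᵢ|y−yᵢ|, so x and y are optimised independently as 1-D weighted medians.
Total weight W = 265; half = 132.5.
x-coordinate, sorted with cumulative weight:
  x=0 (R, w=2) cum 2
  x=0 (U, w=3) cum 5
  x=4 (Q, w=20) cum 25
  x=9 (P, w=50) cum 75
  x=10 (S, w=110) cum 185  ← median
  x=11 (V, w=40) cum 225
  x=14 (T, w=40) cum 265
⇒ x* = 10
y-coordinate, sorted with cumulative weight:
  y=2 (V, w=40) cum 40
  y=3 (P, w=50) cum 90
  y=9 (Q, w=20) cum 110
  y=9 (R, w=2) cum 112
  y=12 (T, w=40) cum 152  ← median
  y=13 (U, w=3) cum 155
  y=14 (S, w=110) cum 265
⇒ y* = 12

(10, 12)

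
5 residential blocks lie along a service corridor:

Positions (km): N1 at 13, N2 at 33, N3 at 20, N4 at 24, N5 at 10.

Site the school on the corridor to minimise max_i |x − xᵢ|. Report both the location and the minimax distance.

The 1-center on a line is the midpoint of the two extreme points: leftmost at 10, rightmost at 33.
Optimal location = (10 + 33)/2 = 21.5; maximum distance = (33 − 10)/2 = 11.5.

location 21.5, max distance 11.5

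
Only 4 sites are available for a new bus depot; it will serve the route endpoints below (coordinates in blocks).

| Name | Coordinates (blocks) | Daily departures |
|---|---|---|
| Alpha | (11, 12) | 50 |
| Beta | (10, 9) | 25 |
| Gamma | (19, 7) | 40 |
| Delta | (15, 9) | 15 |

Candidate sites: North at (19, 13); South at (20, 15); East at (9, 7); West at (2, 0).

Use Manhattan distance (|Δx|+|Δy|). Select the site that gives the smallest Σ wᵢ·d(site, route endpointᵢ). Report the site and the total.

Total weighted distance at each candidate:
  North (19, 13): total = 1135
  South (20, 15): total = 1525
  East (9, 7): total = 945
  West (2, 0): total = 2765
Minimum is at East with total 945 blocks.

East, total 945 blocks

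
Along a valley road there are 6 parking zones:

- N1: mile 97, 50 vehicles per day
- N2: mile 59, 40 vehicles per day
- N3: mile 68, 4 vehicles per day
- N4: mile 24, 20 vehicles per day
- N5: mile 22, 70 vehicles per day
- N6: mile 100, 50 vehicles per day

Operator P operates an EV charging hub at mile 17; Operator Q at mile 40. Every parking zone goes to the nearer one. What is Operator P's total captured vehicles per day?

The indifferent point is the midpoint (17+40)/2 = 28.5; parking zones left of it (closer to Operator P at 17) go to Operator P, those right go to Operator Q.
  N5 at 22 (w=70) → Operator P
  N4 at 24 (w=20) → Operator P
  N2 at 59 (w=40) → Operator Q
  N3 at 68 (w=4) → Operator Q
  N1 at 97 (w=50) → Operator Q
  N6 at 100 (w=50) → Operator Q
Operator P captures 90; Operator Q captures 144.

90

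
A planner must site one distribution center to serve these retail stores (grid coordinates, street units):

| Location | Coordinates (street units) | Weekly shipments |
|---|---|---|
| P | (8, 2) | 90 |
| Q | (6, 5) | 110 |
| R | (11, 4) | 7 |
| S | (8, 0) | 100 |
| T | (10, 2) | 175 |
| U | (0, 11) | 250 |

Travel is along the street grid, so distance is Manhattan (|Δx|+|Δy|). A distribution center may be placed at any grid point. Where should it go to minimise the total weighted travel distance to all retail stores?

(8, 4)

Manhattan distance separates: Σwᵢ(|x−xᵢ|+|y−yᵢ|) = Σwᵢ|x−xᵢ| + Σwᵢ|y−yᵢ|, so x and y are optimised independently as 1-D weighted medians.
Total weight W = 732; half = 366.
x-coordinate, sorted with cumulative weight:
  x=0 (U, w=250) cum 250
  x=6 (Q, w=110) cum 360
  x=8 (P, w=90) cum 450  ← median
  x=8 (S, w=100) cum 550
  x=10 (T, w=175) cum 725
  x=11 (R, w=7) cum 732
⇒ x* = 8
y-coordinate, sorted with cumulative weight:
  y=0 (S, w=100) cum 100
  y=2 (P, w=90) cum 190
  y=2 (T, w=175) cum 365
  y=4 (R, w=7) cum 372  ← median
  y=5 (Q, w=110) cum 482
  y=11 (U, w=250) cum 732
⇒ y* = 4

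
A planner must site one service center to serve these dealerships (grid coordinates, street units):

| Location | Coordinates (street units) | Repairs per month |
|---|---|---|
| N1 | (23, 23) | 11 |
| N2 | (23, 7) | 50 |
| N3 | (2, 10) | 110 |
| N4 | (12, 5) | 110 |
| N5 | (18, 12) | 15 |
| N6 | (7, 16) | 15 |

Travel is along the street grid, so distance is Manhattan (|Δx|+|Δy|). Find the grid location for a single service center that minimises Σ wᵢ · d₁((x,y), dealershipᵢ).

(12, 7)

Manhattan distance separates: Σwᵢ(|x−xᵢ|+|y−yᵢ|) = Σwᵢ|x−xᵢ| + Σwᵢ|y−yᵢ|, so x and y are optimised independently as 1-D weighted medians.
Total weight W = 311; half = 155.5.
x-coordinate, sorted with cumulative weight:
  x=2 (N3, w=110) cum 110
  x=7 (N6, w=15) cum 125
  x=12 (N4, w=110) cum 235  ← median
  x=18 (N5, w=15) cum 250
  x=23 (N1, w=11) cum 261
  x=23 (N2, w=50) cum 311
⇒ x* = 12
y-coordinate, sorted with cumulative weight:
  y=5 (N4, w=110) cum 110
  y=7 (N2, w=50) cum 160  ← median
  y=10 (N3, w=110) cum 270
  y=12 (N5, w=15) cum 285
  y=16 (N6, w=15) cum 300
  y=23 (N1, w=11) cum 311
⇒ y* = 7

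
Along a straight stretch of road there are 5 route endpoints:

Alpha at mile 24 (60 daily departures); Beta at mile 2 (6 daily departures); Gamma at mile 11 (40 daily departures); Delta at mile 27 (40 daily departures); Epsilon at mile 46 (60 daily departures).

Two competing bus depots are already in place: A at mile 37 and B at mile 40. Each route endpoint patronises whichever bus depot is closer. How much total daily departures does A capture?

The indifferent point is the midpoint (37+40)/2 = 38.5; route endpoints left of it (closer to A at 37) go to A, those right go to B.
  Beta at 2 (w=6) → A
  Gamma at 11 (w=40) → A
  Alpha at 24 (w=60) → A
  Delta at 27 (w=40) → A
  Epsilon at 46 (w=60) → B
A captures 146; B captures 60.

146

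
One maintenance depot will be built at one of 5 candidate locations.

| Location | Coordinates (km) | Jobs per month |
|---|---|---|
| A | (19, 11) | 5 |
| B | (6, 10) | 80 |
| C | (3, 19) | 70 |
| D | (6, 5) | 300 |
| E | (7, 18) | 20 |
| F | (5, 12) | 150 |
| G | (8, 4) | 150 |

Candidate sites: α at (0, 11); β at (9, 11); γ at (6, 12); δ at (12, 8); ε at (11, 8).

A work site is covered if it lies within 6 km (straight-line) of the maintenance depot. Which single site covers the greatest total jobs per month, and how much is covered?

Coverage radius r = 6 km; a point is covered iff (Δx)²+(Δy)² ≤ 6² = 36.
  α (0, 11): covers {F} → 150
  β (9, 11): covers {B, F} → 230
  γ (6, 12): covers {B, F} → 230
  δ (12, 8): covers {G} → 150
  ε (11, 8): covers {B, D, G} → 530
Maximum coverage at ε: 530 jobs per month.

ε, covering 530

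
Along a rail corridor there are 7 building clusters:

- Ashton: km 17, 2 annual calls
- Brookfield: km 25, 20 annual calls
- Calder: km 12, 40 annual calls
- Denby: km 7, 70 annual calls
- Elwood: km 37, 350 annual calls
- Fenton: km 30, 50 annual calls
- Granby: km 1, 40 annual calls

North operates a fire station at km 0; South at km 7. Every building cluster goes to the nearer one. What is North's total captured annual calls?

40

The indifferent point is the midpoint (0+7)/2 = 3.5; building clusters left of it (closer to North at 0) go to North, those right go to South.
  Granby at 1 (w=40) → North
  Denby at 7 (w=70) → South
  Calder at 12 (w=40) → South
  Ashton at 17 (w=2) → South
  Brookfield at 25 (w=20) → South
  Fenton at 30 (w=50) → South
  Elwood at 37 (w=350) → South
North captures 40; South captures 532.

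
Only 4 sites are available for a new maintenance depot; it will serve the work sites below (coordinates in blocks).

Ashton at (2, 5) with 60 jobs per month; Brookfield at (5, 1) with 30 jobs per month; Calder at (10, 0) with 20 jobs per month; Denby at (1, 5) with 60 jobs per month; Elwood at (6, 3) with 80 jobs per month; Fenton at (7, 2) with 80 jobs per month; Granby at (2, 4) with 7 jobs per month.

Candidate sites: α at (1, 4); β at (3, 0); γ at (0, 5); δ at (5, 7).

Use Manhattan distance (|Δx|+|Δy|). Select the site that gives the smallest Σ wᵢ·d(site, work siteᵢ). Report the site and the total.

α, total 1777 blocks

Total weighted distance at each candidate:
  α (1, 4): total = 1777
  β (3, 0): total = 2005
  γ (0, 5): total = 2211
  δ (5, 7): total = 2082
Minimum is at α with total 1777 blocks.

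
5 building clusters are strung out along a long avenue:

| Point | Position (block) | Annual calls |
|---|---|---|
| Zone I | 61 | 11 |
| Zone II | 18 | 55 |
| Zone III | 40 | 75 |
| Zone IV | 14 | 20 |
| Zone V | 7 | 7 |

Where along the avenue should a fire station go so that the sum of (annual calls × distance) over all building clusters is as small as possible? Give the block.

For a sum of weighted absolute distances on a line, the optimum is the weighted median (not the mean). Total weight W = 168; half-weight = 84.
Sort by position and accumulate weight:
  block 7 (Zone V, w=7) → cum 7
  block 14 (Zone IV, w=20) → cum 27
  block 18 (Zone II, w=55) → cum 82
  block 40 (Zone III, w=75) → cum 157  ≥ 84 → median here
  block 61 (Zone I, w=11) → cum 168
Optimal location: block 40.

x = 40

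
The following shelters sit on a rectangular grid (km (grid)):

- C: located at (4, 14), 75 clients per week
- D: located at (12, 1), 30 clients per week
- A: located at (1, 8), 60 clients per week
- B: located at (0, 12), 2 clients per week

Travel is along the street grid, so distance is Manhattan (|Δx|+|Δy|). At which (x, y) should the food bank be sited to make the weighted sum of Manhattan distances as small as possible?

(4, 8)

Manhattan distance separates: Σwᵢ(|x−xᵢ|+|y−yᵢ|) = Σwᵢ|x−xᵢ| + Σwᵢ|y−yᵢ|, so x and y are optimised independently as 1-D weighted medians.
Total weight W = 167; half = 83.5.
x-coordinate, sorted with cumulative weight:
  x=0 (B, w=2) cum 2
  x=1 (A, w=60) cum 62
  x=4 (C, w=75) cum 137  ← median
  x=12 (D, w=30) cum 167
⇒ x* = 4
y-coordinate, sorted with cumulative weight:
  y=1 (D, w=30) cum 30
  y=8 (A, w=60) cum 90  ← median
  y=12 (B, w=2) cum 92
  y=14 (C, w=75) cum 167
⇒ y* = 8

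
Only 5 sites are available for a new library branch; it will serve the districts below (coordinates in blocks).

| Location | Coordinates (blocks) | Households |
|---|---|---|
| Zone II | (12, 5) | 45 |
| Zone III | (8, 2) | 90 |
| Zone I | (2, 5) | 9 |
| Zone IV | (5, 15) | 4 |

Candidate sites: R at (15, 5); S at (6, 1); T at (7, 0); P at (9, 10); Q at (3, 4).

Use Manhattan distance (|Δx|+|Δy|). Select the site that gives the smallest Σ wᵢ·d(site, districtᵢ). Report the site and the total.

Total weighted distance at each candidate:
  R (15, 5): total = 1232
  S (6, 1): total = 852
  T (7, 0): total = 878
  P (9, 10): total = 1314
  Q (3, 4): total = 1150
Minimum is at S with total 852 blocks.

S, total 852 blocks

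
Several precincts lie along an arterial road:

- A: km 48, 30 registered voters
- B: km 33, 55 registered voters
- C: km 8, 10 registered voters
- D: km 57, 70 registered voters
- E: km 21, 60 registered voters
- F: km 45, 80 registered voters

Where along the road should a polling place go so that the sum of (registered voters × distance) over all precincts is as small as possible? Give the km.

For a sum of weighted absolute distances on a line, the optimum is the weighted median (not the mean). Total weight W = 305; half-weight = 152.5.
Sort by position and accumulate weight:
  km 8 (C, w=10) → cum 10
  km 21 (E, w=60) → cum 70
  km 33 (B, w=55) → cum 125
  km 45 (F, w=80) → cum 205  ≥ 152.5 → median here
  km 48 (A, w=30) → cum 235
  km 57 (D, w=70) → cum 305
Optimal location: km 45.

x = 45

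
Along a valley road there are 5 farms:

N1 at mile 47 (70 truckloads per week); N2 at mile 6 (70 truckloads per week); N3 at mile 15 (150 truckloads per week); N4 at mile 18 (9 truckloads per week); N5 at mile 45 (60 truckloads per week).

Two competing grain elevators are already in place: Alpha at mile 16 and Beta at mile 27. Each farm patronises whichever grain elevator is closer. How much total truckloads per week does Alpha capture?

229

The indifferent point is the midpoint (16+27)/2 = 21.5; farms left of it (closer to Alpha at 16) go to Alpha, those right go to Beta.
  N2 at 6 (w=70) → Alpha
  N3 at 15 (w=150) → Alpha
  N4 at 18 (w=9) → Alpha
  N5 at 45 (w=60) → Beta
  N1 at 47 (w=70) → Beta
Alpha captures 229; Beta captures 130.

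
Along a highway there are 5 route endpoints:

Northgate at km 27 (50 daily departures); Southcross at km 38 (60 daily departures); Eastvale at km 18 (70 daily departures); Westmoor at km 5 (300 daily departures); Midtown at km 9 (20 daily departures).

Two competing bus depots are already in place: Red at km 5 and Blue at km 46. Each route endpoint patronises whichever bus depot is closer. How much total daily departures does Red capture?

The indifferent point is the midpoint (5+46)/2 = 25.5; route endpoints left of it (closer to Red at 5) go to Red, those right go to Blue.
  Westmoor at 5 (w=300) → Red
  Midtown at 9 (w=20) → Red
  Eastvale at 18 (w=70) → Red
  Northgate at 27 (w=50) → Blue
  Southcross at 38 (w=60) → Blue
Red captures 390; Blue captures 110.

390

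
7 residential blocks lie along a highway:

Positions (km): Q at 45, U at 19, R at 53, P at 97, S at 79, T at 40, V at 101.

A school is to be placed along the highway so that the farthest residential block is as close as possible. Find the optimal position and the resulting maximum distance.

The 1-center on a line is the midpoint of the two extreme points: leftmost at 19, rightmost at 101.
Optimal location = (19 + 101)/2 = 60; maximum distance = (101 − 19)/2 = 41.

location 60, max distance 41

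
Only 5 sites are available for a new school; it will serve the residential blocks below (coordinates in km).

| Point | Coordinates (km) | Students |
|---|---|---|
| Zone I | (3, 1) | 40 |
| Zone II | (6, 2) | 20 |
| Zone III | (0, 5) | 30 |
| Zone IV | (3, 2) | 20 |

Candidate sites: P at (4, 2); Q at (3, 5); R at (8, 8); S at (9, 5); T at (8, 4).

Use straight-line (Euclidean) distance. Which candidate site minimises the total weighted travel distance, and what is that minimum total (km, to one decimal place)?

P, total 266.6 km

Total weighted distance at each candidate:
  P (4, 2): total = 266.6
  Q (3, 5): total = 394.9
  R (8, 8): total = 883.1
  S (9, 5): total = 777.5
  T (8, 4): total = 639.4
Minimum is at P with total 266.6 km.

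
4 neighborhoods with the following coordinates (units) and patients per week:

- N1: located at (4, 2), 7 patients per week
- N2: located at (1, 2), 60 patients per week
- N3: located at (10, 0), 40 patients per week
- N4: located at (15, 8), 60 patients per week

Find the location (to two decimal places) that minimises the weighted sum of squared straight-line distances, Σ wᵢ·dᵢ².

(8.31, 3.68)

The minimiser of Σwᵢ‖p−pᵢ‖² is the weighted centroid p* = (Σwᵢpᵢ)/(Σwᵢ).
Σwᵢ = 167.
Σwᵢxᵢ = 7·4 + 60·1 + 40·10 + 60·15 = 1388.
Σwᵢyᵢ = 7·2 + 60·2 + 40·0 + 60·8 = 614.
x* = 1388/167 = 8.31, y* = 614/167 = 3.68.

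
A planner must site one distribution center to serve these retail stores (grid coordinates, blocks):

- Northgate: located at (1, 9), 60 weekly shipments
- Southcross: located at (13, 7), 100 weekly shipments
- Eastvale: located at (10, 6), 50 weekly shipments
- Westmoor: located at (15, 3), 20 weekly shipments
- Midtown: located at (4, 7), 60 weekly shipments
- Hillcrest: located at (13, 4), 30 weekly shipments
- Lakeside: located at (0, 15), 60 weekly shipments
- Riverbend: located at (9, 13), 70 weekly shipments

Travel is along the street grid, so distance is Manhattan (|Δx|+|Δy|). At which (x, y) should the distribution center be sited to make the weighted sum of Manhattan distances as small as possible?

(9, 7)

Manhattan distance separates: Σwᵢ(|x−xᵢ|+|y−yᵢ|) = Σwᵢ|x−xᵢ| + Σwᵢ|y−yᵢ|, so x and y are optimised independently as 1-D weighted medians.
Total weight W = 450; half = 225.
x-coordinate, sorted with cumulative weight:
  x=0 (Lakeside, w=60) cum 60
  x=1 (Northgate, w=60) cum 120
  x=4 (Midtown, w=60) cum 180
  x=9 (Riverbend, w=70) cum 250  ← median
  x=10 (Eastvale, w=50) cum 300
  x=13 (Southcross, w=100) cum 400
  x=13 (Hillcrest, w=30) cum 430
  x=15 (Westmoor, w=20) cum 450
⇒ x* = 9
y-coordinate, sorted with cumulative weight:
  y=3 (Westmoor, w=20) cum 20
  y=4 (Hillcrest, w=30) cum 50
  y=6 (Eastvale, w=50) cum 100
  y=7 (Southcross, w=100) cum 200
  y=7 (Midtown, w=60) cum 260  ← median
  y=9 (Northgate, w=60) cum 320
  y=13 (Riverbend, w=70) cum 390
  y=15 (Lakeside, w=60) cum 450
⇒ y* = 7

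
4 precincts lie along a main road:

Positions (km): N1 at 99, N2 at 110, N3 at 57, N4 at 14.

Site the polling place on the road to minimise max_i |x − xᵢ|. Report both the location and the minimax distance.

The 1-center on a line is the midpoint of the two extreme points: leftmost at 14, rightmost at 110.
Optimal location = (14 + 110)/2 = 62; maximum distance = (110 − 14)/2 = 48.

location 62, max distance 48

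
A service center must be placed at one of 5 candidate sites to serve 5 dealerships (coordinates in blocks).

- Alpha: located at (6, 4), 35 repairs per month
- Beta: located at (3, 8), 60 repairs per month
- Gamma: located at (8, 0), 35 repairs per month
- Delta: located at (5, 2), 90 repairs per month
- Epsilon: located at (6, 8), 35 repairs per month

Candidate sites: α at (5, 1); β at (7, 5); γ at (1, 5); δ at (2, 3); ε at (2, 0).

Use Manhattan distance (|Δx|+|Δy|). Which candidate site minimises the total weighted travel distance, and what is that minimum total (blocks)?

Total weighted distance at each candidate:
  α (5, 1): total = 1190
  β (7, 5): total = 1290
  γ (1, 5): total = 1840
  δ (2, 3): total = 1525
  ε (2, 0): total = 1900
Minimum is at α with total 1190 blocks.

α, total 1190 blocks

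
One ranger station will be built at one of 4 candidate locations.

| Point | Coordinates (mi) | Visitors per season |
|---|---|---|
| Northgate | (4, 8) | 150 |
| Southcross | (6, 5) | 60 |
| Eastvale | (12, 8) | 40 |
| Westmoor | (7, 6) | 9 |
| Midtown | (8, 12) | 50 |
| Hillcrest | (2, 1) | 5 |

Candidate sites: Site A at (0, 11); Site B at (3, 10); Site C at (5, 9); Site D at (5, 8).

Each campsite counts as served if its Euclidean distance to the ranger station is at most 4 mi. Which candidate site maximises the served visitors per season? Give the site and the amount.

Site D, covering 219

Coverage radius r = 4 mi; a point is covered iff (Δx)²+(Δy)² ≤ 4² = 16.
  Site A (0, 11): covers {none} → 0
  Site B (3, 10): covers {Northgate} → 150
  Site C (5, 9): covers {Northgate, Westmoor} → 159
  Site D (5, 8): covers {Northgate, Southcross, Westmoor} → 219
Maximum coverage at Site D: 219 visitors per season.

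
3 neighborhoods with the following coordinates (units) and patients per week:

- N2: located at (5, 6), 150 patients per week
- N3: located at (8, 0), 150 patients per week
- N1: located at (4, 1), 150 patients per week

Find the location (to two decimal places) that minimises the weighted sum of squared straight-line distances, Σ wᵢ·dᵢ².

(5.67, 2.33)

The minimiser of Σwᵢ‖p−pᵢ‖² is the weighted centroid p* = (Σwᵢpᵢ)/(Σwᵢ).
Σwᵢ = 450.
Σwᵢxᵢ = 150·5 + 150·8 + 150·4 = 2550.
Σwᵢyᵢ = 150·6 + 150·0 + 150·1 = 1050.
x* = 2550/450 = 5.67, y* = 1050/450 = 2.33.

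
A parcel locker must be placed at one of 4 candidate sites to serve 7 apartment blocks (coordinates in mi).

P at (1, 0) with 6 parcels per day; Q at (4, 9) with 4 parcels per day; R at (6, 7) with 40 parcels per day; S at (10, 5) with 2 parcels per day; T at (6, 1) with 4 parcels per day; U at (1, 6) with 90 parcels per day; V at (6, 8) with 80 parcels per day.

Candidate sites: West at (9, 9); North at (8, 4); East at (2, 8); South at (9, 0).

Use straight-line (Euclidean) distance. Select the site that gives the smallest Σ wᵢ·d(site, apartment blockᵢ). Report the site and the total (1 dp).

East, total 792.8 mi

Total weighted distance at each candidate:
  West (9, 9): total = 1300.8
  North (8, 4): total = 1250.1
  East (2, 8): total = 792.8
  South (9, 0): total = 2000.2
Minimum is at East with total 792.8 mi.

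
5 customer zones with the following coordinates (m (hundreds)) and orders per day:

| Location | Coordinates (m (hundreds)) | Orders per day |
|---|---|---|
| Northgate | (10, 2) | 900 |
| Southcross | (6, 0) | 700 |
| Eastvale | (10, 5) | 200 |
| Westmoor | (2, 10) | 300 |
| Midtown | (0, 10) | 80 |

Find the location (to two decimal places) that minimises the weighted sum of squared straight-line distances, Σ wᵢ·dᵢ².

The minimiser of Σwᵢ‖p−pᵢ‖² is the weighted centroid p* = (Σwᵢpᵢ)/(Σwᵢ).
Σwᵢ = 2180.
Σwᵢxᵢ = 900·10 + 700·6 + 200·10 + 300·2 + 80·0 = 15800.
Σwᵢyᵢ = 900·2 + 700·0 + 200·5 + 300·10 + 80·10 = 6600.
x* = 15800/2180 = 7.25, y* = 6600/2180 = 3.03.

(7.25, 3.03)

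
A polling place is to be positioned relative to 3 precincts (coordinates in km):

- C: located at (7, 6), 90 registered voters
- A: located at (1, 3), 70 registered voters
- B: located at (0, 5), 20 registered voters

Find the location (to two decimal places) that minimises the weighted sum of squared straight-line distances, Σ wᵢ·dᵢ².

The minimiser of Σwᵢ‖p−pᵢ‖² is the weighted centroid p* = (Σwᵢpᵢ)/(Σwᵢ).
Σwᵢ = 180.
Σwᵢxᵢ = 90·7 + 70·1 + 20·0 = 700.
Σwᵢyᵢ = 90·6 + 70·3 + 20·5 = 850.
x* = 700/180 = 3.89, y* = 850/180 = 4.72.

(3.89, 4.72)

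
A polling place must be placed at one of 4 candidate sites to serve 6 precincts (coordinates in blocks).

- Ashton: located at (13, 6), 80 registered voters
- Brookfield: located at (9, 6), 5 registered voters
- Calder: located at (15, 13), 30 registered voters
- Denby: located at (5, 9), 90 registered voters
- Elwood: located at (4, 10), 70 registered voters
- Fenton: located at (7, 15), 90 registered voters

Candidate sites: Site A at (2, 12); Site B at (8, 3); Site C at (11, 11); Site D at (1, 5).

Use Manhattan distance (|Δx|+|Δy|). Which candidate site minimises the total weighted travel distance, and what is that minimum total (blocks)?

Site C, total 2775 blocks

Total weighted distance at each candidate:
  Site A (2, 12): total = 3385
  Site B (8, 3): total = 3920
  Site C (11, 11): total = 2775
  Site D (1, 5): total = 4465
Minimum is at Site C with total 2775 blocks.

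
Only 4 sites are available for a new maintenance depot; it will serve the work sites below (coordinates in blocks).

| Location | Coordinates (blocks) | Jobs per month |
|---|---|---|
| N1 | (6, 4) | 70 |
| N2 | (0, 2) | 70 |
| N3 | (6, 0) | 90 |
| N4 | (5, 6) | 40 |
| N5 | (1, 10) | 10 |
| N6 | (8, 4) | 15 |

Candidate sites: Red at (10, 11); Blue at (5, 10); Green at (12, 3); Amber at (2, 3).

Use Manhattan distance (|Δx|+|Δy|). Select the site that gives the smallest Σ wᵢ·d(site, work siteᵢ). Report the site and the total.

Total weighted distance at each candidate:
  Red (10, 11): total = 4085
  Blue (5, 10): total = 2725
  Green (12, 3): total = 2865
  Amber (2, 3): total = 1615
Minimum is at Amber with total 1615 blocks.

Amber, total 1615 blocks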